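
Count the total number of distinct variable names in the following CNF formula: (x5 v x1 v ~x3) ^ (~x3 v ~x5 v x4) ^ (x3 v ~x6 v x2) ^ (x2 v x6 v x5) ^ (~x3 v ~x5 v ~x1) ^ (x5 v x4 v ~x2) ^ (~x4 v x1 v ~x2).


Identify each distinct variable in the formula.
Variables found: x1, x2, x3, x4, x5, x6.
Total distinct variables = 6.

6


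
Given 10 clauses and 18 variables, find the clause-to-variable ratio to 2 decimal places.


Clause-to-variable ratio = clauses / variables.
10 / 18 = 0.56.

0.56


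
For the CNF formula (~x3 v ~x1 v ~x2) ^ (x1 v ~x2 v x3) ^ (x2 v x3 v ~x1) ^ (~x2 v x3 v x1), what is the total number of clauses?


Each group enclosed in parentheses joined by ^ is one clause.
Counting the conjuncts: 4 clauses.

4


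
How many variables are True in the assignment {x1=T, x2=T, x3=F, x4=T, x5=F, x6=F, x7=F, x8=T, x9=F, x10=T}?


The weight is the number of variables assigned True.
True variables: x1, x2, x4, x8, x10.
Weight = 5.

5


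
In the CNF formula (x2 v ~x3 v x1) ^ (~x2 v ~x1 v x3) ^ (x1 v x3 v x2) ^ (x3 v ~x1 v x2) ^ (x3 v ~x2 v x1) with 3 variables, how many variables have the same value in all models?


Find all satisfying assignments: 3 model(s).
Check which variables have the same value in every model.
Fixed variables: x3=T.
Backbone size = 1.

1


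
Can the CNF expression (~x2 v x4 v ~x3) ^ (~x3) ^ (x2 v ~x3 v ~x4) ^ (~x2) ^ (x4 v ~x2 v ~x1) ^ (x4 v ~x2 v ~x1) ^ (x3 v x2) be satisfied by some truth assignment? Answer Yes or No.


Check all 16 possible truth assignments.
Number of satisfying assignments found: 0.
The formula is unsatisfiable.

No


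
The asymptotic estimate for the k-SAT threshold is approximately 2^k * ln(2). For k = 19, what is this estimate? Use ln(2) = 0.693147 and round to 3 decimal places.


Using the asymptotic formula: threshold ~ 2^k * ln(2).
2^19 = 524288.
524288 * 0.693147 = 363408.654.

363408.654


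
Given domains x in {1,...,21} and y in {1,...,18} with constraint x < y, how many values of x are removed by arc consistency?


For the constraint x < y, x needs a supporting value in y's domain.
x can be at most 17 (one less than y's maximum).
Valid x values from domain: 17 out of 21.
Pruned = 21 - 17 = 4.

4


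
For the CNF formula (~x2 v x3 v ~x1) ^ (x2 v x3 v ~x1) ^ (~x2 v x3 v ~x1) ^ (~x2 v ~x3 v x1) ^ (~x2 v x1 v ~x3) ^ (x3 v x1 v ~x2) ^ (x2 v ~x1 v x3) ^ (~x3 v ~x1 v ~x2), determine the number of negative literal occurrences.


Scan each clause for negated literals.
Clause 1: 2 negative; Clause 2: 1 negative; Clause 3: 2 negative; Clause 4: 2 negative; Clause 5: 2 negative; Clause 6: 1 negative; Clause 7: 1 negative; Clause 8: 3 negative.
Total negative literal occurrences = 14.

14


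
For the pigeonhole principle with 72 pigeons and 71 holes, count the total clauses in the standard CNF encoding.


The PHP encoding has two parts:
1) At-least-one-hole clauses: 72 (one per pigeon, each with 71 literals).
2) At-most-one-pigeon-per-hole clauses: 71 holes * C(72,2) = 71 * 2556 = 181476.
Total clauses = 72 + 181476 = 181548.

181548


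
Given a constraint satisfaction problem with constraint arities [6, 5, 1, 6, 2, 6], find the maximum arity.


The arities are: 6, 5, 1, 6, 2, 6.
Scan for the maximum value.
Maximum arity = 6.

6


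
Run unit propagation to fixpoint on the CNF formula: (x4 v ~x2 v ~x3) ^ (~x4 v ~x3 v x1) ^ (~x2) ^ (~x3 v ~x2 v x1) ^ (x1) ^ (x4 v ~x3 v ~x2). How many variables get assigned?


Unit propagation repeatedly assigns the literal in any unit clause, then simplifies.
Assignments in order: x2 = F, x1 = T.
No further unit clauses remain.
Total variables assigned = 2.

2


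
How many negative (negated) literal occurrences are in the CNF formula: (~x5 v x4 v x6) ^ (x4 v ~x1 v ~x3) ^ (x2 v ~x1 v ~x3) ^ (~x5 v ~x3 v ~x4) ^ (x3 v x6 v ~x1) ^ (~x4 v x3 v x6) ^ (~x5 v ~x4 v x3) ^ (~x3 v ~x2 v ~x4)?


Scan each clause for negated literals.
Clause 1: 1 negative; Clause 2: 2 negative; Clause 3: 2 negative; Clause 4: 3 negative; Clause 5: 1 negative; Clause 6: 1 negative; Clause 7: 2 negative; Clause 8: 3 negative.
Total negative literal occurrences = 15.

15


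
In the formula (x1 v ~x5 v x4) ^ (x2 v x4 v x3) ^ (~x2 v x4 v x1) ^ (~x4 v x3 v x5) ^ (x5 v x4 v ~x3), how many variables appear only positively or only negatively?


A pure literal appears in only one polarity across all clauses.
Pure literals: x1 (positive only).
Count = 1.

1


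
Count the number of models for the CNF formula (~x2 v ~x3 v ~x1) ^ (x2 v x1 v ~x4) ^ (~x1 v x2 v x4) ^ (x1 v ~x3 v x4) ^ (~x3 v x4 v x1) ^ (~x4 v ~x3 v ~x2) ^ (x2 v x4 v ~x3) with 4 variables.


Enumerate all 16 truth assignments over 4 variables.
Test each against every clause.
Satisfying assignments found: 7.

7


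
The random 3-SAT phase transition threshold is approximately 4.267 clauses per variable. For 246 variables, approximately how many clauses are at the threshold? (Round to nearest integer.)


The 3-SAT phase transition occurs at approximately 4.267 clauses per variable.
m = 4.267 * 246 = 1049.682.
Rounded to nearest integer: 1050.

1050


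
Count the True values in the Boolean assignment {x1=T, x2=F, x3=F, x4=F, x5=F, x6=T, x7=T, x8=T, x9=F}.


The weight is the number of variables assigned True.
True variables: x1, x6, x7, x8.
Weight = 4.

4


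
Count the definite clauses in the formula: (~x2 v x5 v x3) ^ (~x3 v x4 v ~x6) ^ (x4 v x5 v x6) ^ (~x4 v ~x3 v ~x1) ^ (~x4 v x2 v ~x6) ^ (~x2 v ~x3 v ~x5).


A definite clause has exactly one positive literal.
Clause 1: 2 positive -> not definite
Clause 2: 1 positive -> definite
Clause 3: 3 positive -> not definite
Clause 4: 0 positive -> not definite
Clause 5: 1 positive -> definite
Clause 6: 0 positive -> not definite
Definite clause count = 2.

2


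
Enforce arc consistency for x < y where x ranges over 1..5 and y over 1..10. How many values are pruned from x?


For the constraint x < y, x needs a supporting value in y's domain.
x can be at most 9 (one less than y's maximum).
Valid x values from domain: 5 out of 5.
Pruned = 5 - 5 = 0.

0


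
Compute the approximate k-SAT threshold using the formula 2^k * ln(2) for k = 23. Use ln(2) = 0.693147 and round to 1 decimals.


Using the asymptotic formula: threshold ~ 2^k * ln(2).
2^23 = 8388608.
8388608 * 0.693147 = 5814538.5.

5814538.5


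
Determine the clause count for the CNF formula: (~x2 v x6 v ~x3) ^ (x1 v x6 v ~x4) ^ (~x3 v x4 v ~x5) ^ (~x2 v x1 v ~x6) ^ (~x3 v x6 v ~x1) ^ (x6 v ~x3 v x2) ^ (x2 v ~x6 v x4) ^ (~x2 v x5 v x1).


Each group enclosed in parentheses joined by ^ is one clause.
Counting the conjuncts: 8 clauses.

8


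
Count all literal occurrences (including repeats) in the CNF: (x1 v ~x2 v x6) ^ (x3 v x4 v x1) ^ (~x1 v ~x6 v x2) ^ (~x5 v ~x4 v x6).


Clause lengths: 3, 3, 3, 3.
Sum = 3 + 3 + 3 + 3 = 12.

12


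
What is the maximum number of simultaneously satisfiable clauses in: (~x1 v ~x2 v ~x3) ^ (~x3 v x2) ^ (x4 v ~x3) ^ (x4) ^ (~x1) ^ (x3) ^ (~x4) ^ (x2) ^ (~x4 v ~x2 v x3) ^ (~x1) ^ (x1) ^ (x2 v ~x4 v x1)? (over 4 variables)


Enumerate all 16 truth assignments.
For each, count how many of the 12 clauses are satisfied.
The formula is not fully satisfiable, so the maximum is below 12.
Maximum simultaneously satisfiable clauses = 10.

10


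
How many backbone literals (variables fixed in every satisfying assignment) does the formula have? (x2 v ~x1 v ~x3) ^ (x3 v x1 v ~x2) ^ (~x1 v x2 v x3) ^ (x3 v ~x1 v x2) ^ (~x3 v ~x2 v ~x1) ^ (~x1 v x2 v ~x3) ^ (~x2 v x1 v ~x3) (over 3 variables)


Find all satisfying assignments: 3 model(s).
Check which variables have the same value in every model.
No variable is fixed across all models.
Backbone size = 0.

0


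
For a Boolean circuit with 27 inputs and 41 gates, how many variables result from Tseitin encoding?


The Tseitin transformation introduces one auxiliary variable per gate.
Total variables = inputs + gates = 27 + 41 = 68.

68


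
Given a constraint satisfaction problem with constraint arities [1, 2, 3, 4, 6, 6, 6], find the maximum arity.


The arities are: 1, 2, 3, 4, 6, 6, 6.
Scan for the maximum value.
Maximum arity = 6.

6


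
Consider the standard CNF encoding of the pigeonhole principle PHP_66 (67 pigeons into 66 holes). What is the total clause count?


The PHP encoding has two parts:
1) At-least-one-hole clauses: 67 (one per pigeon, each with 66 literals).
2) At-most-one-pigeon-per-hole clauses: 66 holes * C(67,2) = 66 * 2211 = 145926.
Total clauses = 67 + 145926 = 145993.

145993


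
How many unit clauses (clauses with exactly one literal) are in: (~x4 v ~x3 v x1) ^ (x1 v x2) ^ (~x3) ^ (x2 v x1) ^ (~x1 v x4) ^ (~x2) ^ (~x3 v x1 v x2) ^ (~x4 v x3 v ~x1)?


A unit clause contains exactly one literal.
Unit clauses found: (~x3), (~x2).
Count = 2.

2


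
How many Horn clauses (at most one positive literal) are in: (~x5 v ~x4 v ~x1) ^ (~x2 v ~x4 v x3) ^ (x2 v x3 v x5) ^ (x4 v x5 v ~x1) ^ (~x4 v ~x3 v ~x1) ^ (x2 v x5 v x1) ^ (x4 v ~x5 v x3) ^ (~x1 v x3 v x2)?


A Horn clause has at most one positive literal.
Clause 1: 0 positive lit(s) -> Horn
Clause 2: 1 positive lit(s) -> Horn
Clause 3: 3 positive lit(s) -> not Horn
Clause 4: 2 positive lit(s) -> not Horn
Clause 5: 0 positive lit(s) -> Horn
Clause 6: 3 positive lit(s) -> not Horn
Clause 7: 2 positive lit(s) -> not Horn
Clause 8: 2 positive lit(s) -> not Horn
Total Horn clauses = 3.

3


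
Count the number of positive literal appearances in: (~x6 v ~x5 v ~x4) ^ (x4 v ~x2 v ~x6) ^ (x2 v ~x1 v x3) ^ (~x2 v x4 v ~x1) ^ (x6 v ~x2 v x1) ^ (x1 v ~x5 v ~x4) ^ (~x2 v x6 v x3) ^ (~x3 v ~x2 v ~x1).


Scan each clause for unnegated literals.
Clause 1: 0 positive; Clause 2: 1 positive; Clause 3: 2 positive; Clause 4: 1 positive; Clause 5: 2 positive; Clause 6: 1 positive; Clause 7: 2 positive; Clause 8: 0 positive.
Total positive literal occurrences = 9.

9


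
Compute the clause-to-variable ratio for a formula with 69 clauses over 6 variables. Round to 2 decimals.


Clause-to-variable ratio = clauses / variables.
69 / 6 = 11.5.

11.5


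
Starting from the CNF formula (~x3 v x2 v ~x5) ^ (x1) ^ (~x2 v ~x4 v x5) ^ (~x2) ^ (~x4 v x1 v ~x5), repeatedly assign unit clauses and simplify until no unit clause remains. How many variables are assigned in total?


Unit propagation repeatedly assigns the literal in any unit clause, then simplifies.
Assignments in order: x1 = T, x2 = F.
No further unit clauses remain.
Total variables assigned = 2.

2


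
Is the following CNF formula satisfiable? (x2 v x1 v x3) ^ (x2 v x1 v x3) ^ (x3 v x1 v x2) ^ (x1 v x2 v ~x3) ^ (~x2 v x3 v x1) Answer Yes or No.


Check all 8 possible truth assignments.
Number of satisfying assignments found: 5.
The formula is satisfiable.

Yes


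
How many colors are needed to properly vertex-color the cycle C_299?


An odd cycle cannot be 2-colored: alternating two colors around the cycle returns to the start with a conflict.
Since 299 is odd, three colors are required (and three suffice).
Chromatic number = 3.

3


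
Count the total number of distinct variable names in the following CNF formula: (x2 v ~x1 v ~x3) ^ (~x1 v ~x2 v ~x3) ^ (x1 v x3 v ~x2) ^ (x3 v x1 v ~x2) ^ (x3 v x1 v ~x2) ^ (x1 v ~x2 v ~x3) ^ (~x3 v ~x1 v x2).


Identify each distinct variable in the formula.
Variables found: x1, x2, x3.
Total distinct variables = 3.

3


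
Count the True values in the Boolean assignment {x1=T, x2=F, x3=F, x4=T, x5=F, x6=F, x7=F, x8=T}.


The weight is the number of variables assigned True.
True variables: x1, x4, x8.
Weight = 3.

3


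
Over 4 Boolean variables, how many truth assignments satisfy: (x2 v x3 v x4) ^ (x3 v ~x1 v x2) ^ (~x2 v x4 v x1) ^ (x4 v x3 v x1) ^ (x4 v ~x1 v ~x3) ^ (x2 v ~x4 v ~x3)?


Enumerate all 16 truth assignments over 4 variables.
Test each against every clause.
Satisfying assignments found: 7.

7


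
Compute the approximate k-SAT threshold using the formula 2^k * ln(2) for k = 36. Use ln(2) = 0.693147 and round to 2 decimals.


Using the asymptotic formula: threshold ~ 2^k * ln(2).
2^36 = 68719476736.
68719476736 * 0.693147 = 47632699141.13.

47632699141.13


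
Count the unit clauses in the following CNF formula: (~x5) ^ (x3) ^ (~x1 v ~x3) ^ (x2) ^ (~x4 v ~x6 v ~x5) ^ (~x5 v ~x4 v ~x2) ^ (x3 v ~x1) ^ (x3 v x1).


A unit clause contains exactly one literal.
Unit clauses found: (~x5), (x3), (x2).
Count = 3.

3


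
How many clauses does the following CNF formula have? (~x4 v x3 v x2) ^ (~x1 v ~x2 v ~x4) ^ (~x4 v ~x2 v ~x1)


Each group enclosed in parentheses joined by ^ is one clause.
Counting the conjuncts: 3 clauses.

3


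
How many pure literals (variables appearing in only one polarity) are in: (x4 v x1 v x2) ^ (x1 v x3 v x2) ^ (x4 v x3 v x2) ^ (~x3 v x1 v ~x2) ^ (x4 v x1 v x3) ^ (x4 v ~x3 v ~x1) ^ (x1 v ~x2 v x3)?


A pure literal appears in only one polarity across all clauses.
Pure literals: x4 (positive only).
Count = 1.

1


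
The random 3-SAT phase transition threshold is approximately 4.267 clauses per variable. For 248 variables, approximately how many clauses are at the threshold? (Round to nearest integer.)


The 3-SAT phase transition occurs at approximately 4.267 clauses per variable.
m = 4.267 * 248 = 1058.216.
Rounded to nearest integer: 1058.

1058


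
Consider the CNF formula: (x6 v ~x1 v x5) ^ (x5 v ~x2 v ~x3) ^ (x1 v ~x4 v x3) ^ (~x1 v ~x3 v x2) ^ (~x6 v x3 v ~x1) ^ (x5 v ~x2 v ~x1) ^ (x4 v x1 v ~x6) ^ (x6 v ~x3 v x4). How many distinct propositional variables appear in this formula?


Identify each distinct variable in the formula.
Variables found: x1, x2, x3, x4, x5, x6.
Total distinct variables = 6.

6


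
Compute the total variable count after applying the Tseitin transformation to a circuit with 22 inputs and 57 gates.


The Tseitin transformation introduces one auxiliary variable per gate.
Total variables = inputs + gates = 22 + 57 = 79.

79


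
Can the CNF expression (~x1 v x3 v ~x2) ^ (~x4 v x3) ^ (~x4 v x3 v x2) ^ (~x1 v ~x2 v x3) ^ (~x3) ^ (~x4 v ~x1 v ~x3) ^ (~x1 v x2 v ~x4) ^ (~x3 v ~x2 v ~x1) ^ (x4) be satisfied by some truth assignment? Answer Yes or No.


Check all 16 possible truth assignments.
Number of satisfying assignments found: 0.
The formula is unsatisfiable.

No


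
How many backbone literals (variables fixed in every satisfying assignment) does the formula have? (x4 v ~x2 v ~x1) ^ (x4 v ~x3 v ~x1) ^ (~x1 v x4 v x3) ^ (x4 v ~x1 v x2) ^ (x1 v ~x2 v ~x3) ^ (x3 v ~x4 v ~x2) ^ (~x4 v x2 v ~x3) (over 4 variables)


Find all satisfying assignments: 6 model(s).
Check which variables have the same value in every model.
No variable is fixed across all models.
Backbone size = 0.

0


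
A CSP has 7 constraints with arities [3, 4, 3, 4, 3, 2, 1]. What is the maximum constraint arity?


The arities are: 3, 4, 3, 4, 3, 2, 1.
Scan for the maximum value.
Maximum arity = 4.

4


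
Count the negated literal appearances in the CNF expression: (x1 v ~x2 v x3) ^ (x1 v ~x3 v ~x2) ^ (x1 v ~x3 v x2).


Scan each clause for negated literals.
Clause 1: 1 negative; Clause 2: 2 negative; Clause 3: 1 negative.
Total negative literal occurrences = 4.

4


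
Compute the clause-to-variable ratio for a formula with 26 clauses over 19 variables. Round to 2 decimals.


Clause-to-variable ratio = clauses / variables.
26 / 19 = 1.37.

1.37


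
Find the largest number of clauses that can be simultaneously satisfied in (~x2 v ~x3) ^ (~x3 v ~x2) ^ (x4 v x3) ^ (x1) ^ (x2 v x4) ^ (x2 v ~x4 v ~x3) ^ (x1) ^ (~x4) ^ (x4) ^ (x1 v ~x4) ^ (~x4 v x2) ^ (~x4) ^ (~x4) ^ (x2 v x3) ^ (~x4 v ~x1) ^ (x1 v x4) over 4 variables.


Enumerate all 16 truth assignments.
For each, count how many of the 16 clauses are satisfied.
The formula is not fully satisfiable, so the maximum is below 16.
Maximum simultaneously satisfiable clauses = 14.

14


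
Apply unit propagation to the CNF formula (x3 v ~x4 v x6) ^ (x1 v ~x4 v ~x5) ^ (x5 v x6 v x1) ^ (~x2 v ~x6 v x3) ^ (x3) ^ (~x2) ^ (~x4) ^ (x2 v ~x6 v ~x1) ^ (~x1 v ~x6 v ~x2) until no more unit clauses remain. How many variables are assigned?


Unit propagation repeatedly assigns the literal in any unit clause, then simplifies.
Assignments in order: x3 = T, x2 = F, x4 = F.
No further unit clauses remain.
Total variables assigned = 3.

3


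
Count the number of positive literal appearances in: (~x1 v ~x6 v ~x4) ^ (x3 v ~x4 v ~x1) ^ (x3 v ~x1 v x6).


Scan each clause for unnegated literals.
Clause 1: 0 positive; Clause 2: 1 positive; Clause 3: 2 positive.
Total positive literal occurrences = 3.

3


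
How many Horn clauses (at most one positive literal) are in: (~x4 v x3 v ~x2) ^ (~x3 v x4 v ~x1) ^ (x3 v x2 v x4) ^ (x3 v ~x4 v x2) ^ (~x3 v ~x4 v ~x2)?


A Horn clause has at most one positive literal.
Clause 1: 1 positive lit(s) -> Horn
Clause 2: 1 positive lit(s) -> Horn
Clause 3: 3 positive lit(s) -> not Horn
Clause 4: 2 positive lit(s) -> not Horn
Clause 5: 0 positive lit(s) -> Horn
Total Horn clauses = 3.

3


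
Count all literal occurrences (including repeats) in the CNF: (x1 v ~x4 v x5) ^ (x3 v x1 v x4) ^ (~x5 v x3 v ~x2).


Clause lengths: 3, 3, 3.
Sum = 3 + 3 + 3 = 9.

9


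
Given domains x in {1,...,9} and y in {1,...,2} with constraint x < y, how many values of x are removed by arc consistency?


For the constraint x < y, x needs a supporting value in y's domain.
x can be at most 1 (one less than y's maximum).
Valid x values from domain: 1 out of 9.
Pruned = 9 - 1 = 8.

8


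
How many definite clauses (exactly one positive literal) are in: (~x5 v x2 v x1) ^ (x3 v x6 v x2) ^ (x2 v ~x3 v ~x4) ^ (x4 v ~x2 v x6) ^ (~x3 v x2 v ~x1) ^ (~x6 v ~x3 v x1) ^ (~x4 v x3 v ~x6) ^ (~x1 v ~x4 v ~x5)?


A definite clause has exactly one positive literal.
Clause 1: 2 positive -> not definite
Clause 2: 3 positive -> not definite
Clause 3: 1 positive -> definite
Clause 4: 2 positive -> not definite
Clause 5: 1 positive -> definite
Clause 6: 1 positive -> definite
Clause 7: 1 positive -> definite
Clause 8: 0 positive -> not definite
Definite clause count = 4.

4


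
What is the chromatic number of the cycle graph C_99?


An odd cycle cannot be 2-colored: alternating two colors around the cycle returns to the start with a conflict.
Since 99 is odd, three colors are required (and three suffice).
Chromatic number = 3.

3


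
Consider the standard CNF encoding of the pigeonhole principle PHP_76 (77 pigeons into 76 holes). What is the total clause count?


The PHP encoding has two parts:
1) At-least-one-hole clauses: 77 (one per pigeon, each with 76 literals).
2) At-most-one-pigeon-per-hole clauses: 76 holes * C(77,2) = 76 * 2926 = 222376.
Total clauses = 77 + 222376 = 222453.

222453


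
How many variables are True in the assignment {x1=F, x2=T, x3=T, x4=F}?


The weight is the number of variables assigned True.
True variables: x2, x3.
Weight = 2.

2


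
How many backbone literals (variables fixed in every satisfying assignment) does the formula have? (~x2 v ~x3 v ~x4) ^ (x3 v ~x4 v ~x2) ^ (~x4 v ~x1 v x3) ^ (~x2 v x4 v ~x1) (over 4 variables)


Find all satisfying assignments: 9 model(s).
Check which variables have the same value in every model.
No variable is fixed across all models.
Backbone size = 0.

0


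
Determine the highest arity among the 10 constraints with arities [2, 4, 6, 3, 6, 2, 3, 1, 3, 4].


The arities are: 2, 4, 6, 3, 6, 2, 3, 1, 3, 4.
Scan for the maximum value.
Maximum arity = 6.

6


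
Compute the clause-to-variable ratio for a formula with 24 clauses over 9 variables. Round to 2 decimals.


Clause-to-variable ratio = clauses / variables.
24 / 9 = 2.67.

2.67


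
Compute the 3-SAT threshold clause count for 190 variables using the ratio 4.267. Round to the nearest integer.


The 3-SAT phase transition occurs at approximately 4.267 clauses per variable.
m = 4.267 * 190 = 810.73.
Rounded to nearest integer: 811.

811


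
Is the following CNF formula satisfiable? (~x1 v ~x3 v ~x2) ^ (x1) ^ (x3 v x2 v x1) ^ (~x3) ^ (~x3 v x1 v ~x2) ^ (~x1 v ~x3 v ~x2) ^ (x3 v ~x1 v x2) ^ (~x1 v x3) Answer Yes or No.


Check all 8 possible truth assignments.
Number of satisfying assignments found: 0.
The formula is unsatisfiable.

No


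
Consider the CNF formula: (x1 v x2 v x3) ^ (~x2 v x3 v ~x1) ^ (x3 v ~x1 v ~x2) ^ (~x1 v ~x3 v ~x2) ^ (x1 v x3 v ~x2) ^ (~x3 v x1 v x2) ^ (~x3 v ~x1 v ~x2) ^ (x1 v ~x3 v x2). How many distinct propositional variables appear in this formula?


Identify each distinct variable in the formula.
Variables found: x1, x2, x3.
Total distinct variables = 3.

3


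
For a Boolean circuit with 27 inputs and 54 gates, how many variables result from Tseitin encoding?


The Tseitin transformation introduces one auxiliary variable per gate.
Total variables = inputs + gates = 27 + 54 = 81.

81


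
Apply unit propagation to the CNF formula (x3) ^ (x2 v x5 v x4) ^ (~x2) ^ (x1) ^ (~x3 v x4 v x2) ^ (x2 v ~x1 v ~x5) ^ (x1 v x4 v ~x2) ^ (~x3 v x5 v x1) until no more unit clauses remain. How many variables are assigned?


Unit propagation repeatedly assigns the literal in any unit clause, then simplifies.
Assignments in order: x3 = T, x2 = F, x1 = T, x4 = T, x5 = F.
No further unit clauses remain.
Total variables assigned = 5.

5


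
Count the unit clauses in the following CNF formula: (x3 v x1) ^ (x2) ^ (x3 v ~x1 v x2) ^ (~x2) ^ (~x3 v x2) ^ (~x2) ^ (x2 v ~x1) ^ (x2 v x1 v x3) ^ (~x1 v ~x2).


A unit clause contains exactly one literal.
Unit clauses found: (x2), (~x2), (~x2).
Count = 3.

3


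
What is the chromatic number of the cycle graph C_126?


A cycle on an even number of vertices is bipartite: alternate two colors around the cycle.
Since 126 is even, two colors suffice, and at least two are needed because the graph has edges.
Chromatic number = 2.

2


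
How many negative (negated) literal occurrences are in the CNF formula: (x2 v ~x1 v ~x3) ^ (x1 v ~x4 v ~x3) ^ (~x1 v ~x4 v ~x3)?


Scan each clause for negated literals.
Clause 1: 2 negative; Clause 2: 2 negative; Clause 3: 3 negative.
Total negative literal occurrences = 7.

7


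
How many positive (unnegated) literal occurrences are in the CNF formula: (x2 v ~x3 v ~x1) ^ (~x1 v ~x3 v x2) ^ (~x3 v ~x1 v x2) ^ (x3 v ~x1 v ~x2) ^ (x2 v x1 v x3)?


Scan each clause for unnegated literals.
Clause 1: 1 positive; Clause 2: 1 positive; Clause 3: 1 positive; Clause 4: 1 positive; Clause 5: 3 positive.
Total positive literal occurrences = 7.

7


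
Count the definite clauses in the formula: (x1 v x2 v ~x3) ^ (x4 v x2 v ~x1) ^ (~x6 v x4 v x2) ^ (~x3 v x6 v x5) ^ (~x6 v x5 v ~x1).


A definite clause has exactly one positive literal.
Clause 1: 2 positive -> not definite
Clause 2: 2 positive -> not definite
Clause 3: 2 positive -> not definite
Clause 4: 2 positive -> not definite
Clause 5: 1 positive -> definite
Definite clause count = 1.

1


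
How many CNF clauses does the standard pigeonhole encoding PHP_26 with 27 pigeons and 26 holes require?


The PHP encoding has two parts:
1) At-least-one-hole clauses: 27 (one per pigeon, each with 26 literals).
2) At-most-one-pigeon-per-hole clauses: 26 holes * C(27,2) = 26 * 351 = 9126.
Total clauses = 27 + 9126 = 9153.

9153


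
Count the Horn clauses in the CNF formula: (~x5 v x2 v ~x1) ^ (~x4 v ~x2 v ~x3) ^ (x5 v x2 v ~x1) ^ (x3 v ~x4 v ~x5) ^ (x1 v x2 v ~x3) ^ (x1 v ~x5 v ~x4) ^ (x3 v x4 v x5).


A Horn clause has at most one positive literal.
Clause 1: 1 positive lit(s) -> Horn
Clause 2: 0 positive lit(s) -> Horn
Clause 3: 2 positive lit(s) -> not Horn
Clause 4: 1 positive lit(s) -> Horn
Clause 5: 2 positive lit(s) -> not Horn
Clause 6: 1 positive lit(s) -> Horn
Clause 7: 3 positive lit(s) -> not Horn
Total Horn clauses = 4.

4


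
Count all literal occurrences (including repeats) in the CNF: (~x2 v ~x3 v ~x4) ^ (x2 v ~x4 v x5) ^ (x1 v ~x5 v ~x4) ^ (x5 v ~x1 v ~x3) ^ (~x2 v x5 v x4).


Clause lengths: 3, 3, 3, 3, 3.
Sum = 3 + 3 + 3 + 3 + 3 = 15.

15


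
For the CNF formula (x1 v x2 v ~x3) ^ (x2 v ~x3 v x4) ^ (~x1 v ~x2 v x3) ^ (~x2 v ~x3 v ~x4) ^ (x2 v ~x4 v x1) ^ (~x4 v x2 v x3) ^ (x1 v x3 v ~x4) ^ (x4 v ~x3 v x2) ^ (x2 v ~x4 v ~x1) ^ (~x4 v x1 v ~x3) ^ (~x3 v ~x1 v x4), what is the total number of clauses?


Each group enclosed in parentheses joined by ^ is one clause.
Counting the conjuncts: 11 clauses.

11


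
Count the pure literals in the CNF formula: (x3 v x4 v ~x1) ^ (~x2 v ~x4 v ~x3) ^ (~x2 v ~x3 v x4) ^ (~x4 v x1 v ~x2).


A pure literal appears in only one polarity across all clauses.
Pure literals: x2 (negative only).
Count = 1.

1


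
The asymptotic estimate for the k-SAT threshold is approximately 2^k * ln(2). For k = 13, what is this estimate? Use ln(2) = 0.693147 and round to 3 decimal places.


Using the asymptotic formula: threshold ~ 2^k * ln(2).
2^13 = 8192.
8192 * 0.693147 = 5678.26.

5678.26


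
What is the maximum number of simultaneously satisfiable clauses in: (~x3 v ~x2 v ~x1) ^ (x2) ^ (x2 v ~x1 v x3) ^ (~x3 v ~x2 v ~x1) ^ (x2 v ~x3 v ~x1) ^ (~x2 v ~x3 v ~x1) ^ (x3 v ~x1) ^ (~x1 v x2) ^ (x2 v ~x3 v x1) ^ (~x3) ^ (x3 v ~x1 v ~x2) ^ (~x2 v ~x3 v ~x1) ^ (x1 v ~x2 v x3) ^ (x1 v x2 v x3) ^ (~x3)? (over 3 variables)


Enumerate all 8 truth assignments.
For each, count how many of the 15 clauses are satisfied.
The formula is not fully satisfiable, so the maximum is below 15.
Maximum simultaneously satisfiable clauses = 14.

14


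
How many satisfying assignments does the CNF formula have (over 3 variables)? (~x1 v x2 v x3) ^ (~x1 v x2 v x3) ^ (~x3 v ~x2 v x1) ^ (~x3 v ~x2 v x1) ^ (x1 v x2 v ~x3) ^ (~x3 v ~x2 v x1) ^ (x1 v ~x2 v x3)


Enumerate all 8 truth assignments over 3 variables.
Test each against every clause.
Satisfying assignments found: 4.

4


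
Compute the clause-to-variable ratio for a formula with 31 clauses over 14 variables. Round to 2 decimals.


Clause-to-variable ratio = clauses / variables.
31 / 14 = 2.21.

2.21


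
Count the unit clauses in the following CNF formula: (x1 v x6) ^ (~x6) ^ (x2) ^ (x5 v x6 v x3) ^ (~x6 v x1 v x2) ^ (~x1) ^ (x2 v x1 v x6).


A unit clause contains exactly one literal.
Unit clauses found: (~x6), (x2), (~x1).
Count = 3.

3


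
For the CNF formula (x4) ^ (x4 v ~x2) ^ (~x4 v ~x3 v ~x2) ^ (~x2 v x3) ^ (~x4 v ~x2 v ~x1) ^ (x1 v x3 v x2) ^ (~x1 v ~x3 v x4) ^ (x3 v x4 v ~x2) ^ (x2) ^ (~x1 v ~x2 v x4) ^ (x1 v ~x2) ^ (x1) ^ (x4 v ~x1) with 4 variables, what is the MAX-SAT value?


Enumerate all 16 truth assignments.
For each, count how many of the 13 clauses are satisfied.
The formula is not fully satisfiable, so the maximum is below 13.
Maximum simultaneously satisfiable clauses = 12.

12


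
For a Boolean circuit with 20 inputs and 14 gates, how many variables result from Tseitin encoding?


The Tseitin transformation introduces one auxiliary variable per gate.
Total variables = inputs + gates = 20 + 14 = 34.

34


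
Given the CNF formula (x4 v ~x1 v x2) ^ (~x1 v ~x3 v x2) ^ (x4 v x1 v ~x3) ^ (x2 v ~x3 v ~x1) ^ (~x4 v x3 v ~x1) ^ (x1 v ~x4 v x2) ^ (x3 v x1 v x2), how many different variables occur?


Identify each distinct variable in the formula.
Variables found: x1, x2, x3, x4.
Total distinct variables = 4.

4


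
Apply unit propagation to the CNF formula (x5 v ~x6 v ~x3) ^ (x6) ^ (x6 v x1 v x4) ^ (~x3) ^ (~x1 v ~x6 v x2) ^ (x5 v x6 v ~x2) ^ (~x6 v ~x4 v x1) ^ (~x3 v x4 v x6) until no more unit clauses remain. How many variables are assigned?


Unit propagation repeatedly assigns the literal in any unit clause, then simplifies.
Assignments in order: x6 = T, x3 = F.
No further unit clauses remain.
Total variables assigned = 2.

2


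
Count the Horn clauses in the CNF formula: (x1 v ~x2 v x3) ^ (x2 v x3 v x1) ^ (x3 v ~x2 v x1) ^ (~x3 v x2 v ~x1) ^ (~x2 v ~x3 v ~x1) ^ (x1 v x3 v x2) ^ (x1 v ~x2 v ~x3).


A Horn clause has at most one positive literal.
Clause 1: 2 positive lit(s) -> not Horn
Clause 2: 3 positive lit(s) -> not Horn
Clause 3: 2 positive lit(s) -> not Horn
Clause 4: 1 positive lit(s) -> Horn
Clause 5: 0 positive lit(s) -> Horn
Clause 6: 3 positive lit(s) -> not Horn
Clause 7: 1 positive lit(s) -> Horn
Total Horn clauses = 3.

3


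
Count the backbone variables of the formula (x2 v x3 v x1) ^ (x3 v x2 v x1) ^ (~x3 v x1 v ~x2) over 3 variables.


Find all satisfying assignments: 6 model(s).
Check which variables have the same value in every model.
No variable is fixed across all models.
Backbone size = 0.

0


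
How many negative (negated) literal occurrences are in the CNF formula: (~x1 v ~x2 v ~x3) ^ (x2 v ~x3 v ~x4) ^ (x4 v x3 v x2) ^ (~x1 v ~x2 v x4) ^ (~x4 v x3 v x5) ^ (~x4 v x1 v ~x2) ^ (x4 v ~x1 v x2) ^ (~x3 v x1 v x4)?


Scan each clause for negated literals.
Clause 1: 3 negative; Clause 2: 2 negative; Clause 3: 0 negative; Clause 4: 2 negative; Clause 5: 1 negative; Clause 6: 2 negative; Clause 7: 1 negative; Clause 8: 1 negative.
Total negative literal occurrences = 12.

12


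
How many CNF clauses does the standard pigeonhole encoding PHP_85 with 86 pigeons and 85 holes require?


The PHP encoding has two parts:
1) At-least-one-hole clauses: 86 (one per pigeon, each with 85 literals).
2) At-most-one-pigeon-per-hole clauses: 85 holes * C(86,2) = 85 * 3655 = 310675.
Total clauses = 86 + 310675 = 310761.

310761


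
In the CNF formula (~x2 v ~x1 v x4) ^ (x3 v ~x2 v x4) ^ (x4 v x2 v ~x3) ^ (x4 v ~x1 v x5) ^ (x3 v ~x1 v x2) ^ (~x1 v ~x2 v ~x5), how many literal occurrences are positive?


Scan each clause for unnegated literals.
Clause 1: 1 positive; Clause 2: 2 positive; Clause 3: 2 positive; Clause 4: 2 positive; Clause 5: 2 positive; Clause 6: 0 positive.
Total positive literal occurrences = 9.

9


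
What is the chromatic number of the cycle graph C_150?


A cycle on an even number of vertices is bipartite: alternate two colors around the cycle.
Since 150 is even, two colors suffice, and at least two are needed because the graph has edges.
Chromatic number = 2.

2


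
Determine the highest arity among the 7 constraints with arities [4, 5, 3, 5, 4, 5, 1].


The arities are: 4, 5, 3, 5, 4, 5, 1.
Scan for the maximum value.
Maximum arity = 5.

5


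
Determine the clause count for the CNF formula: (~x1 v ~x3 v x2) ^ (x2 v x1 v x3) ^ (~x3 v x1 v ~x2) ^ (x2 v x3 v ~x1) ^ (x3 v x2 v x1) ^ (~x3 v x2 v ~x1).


Each group enclosed in parentheses joined by ^ is one clause.
Counting the conjuncts: 6 clauses.

6


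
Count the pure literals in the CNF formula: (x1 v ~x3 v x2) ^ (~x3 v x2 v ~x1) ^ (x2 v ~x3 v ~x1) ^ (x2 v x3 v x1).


A pure literal appears in only one polarity across all clauses.
Pure literals: x2 (positive only).
Count = 1.

1


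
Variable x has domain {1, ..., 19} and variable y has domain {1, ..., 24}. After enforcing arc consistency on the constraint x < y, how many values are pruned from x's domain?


For the constraint x < y, x needs a supporting value in y's domain.
x can be at most 23 (one less than y's maximum).
Valid x values from domain: 19 out of 19.
Pruned = 19 - 19 = 0.

0


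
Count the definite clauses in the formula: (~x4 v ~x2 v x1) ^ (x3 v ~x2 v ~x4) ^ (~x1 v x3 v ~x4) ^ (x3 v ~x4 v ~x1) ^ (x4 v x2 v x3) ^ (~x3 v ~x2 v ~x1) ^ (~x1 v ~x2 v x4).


A definite clause has exactly one positive literal.
Clause 1: 1 positive -> definite
Clause 2: 1 positive -> definite
Clause 3: 1 positive -> definite
Clause 4: 1 positive -> definite
Clause 5: 3 positive -> not definite
Clause 6: 0 positive -> not definite
Clause 7: 1 positive -> definite
Definite clause count = 5.

5


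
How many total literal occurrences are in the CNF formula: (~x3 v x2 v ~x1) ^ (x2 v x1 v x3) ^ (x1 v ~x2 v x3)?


Clause lengths: 3, 3, 3.
Sum = 3 + 3 + 3 = 9.

9


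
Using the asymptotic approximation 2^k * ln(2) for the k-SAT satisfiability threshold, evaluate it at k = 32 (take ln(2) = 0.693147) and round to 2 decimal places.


Using the asymptotic formula: threshold ~ 2^k * ln(2).
2^32 = 4294967296.
4294967296 * 0.693147 = 2977043696.32.

2977043696.32


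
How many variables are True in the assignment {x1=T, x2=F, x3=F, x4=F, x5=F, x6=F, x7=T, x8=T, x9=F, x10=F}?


The weight is the number of variables assigned True.
True variables: x1, x7, x8.
Weight = 3.

3


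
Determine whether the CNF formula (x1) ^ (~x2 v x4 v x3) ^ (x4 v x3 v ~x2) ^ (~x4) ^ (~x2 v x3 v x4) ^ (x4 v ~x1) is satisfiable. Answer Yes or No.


Check all 16 possible truth assignments.
Number of satisfying assignments found: 0.
The formula is unsatisfiable.

No


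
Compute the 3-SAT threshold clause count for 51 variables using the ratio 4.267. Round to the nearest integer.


The 3-SAT phase transition occurs at approximately 4.267 clauses per variable.
m = 4.267 * 51 = 217.617.
Rounded to nearest integer: 218.

218


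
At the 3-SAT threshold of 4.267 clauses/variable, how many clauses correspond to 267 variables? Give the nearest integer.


The 3-SAT phase transition occurs at approximately 4.267 clauses per variable.
m = 4.267 * 267 = 1139.289.
Rounded to nearest integer: 1139.

1139


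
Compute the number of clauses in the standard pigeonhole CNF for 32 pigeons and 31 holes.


The PHP encoding has two parts:
1) At-least-one-hole clauses: 32 (one per pigeon, each with 31 literals).
2) At-most-one-pigeon-per-hole clauses: 31 holes * C(32,2) = 31 * 496 = 15376.
Total clauses = 32 + 15376 = 15408.

15408


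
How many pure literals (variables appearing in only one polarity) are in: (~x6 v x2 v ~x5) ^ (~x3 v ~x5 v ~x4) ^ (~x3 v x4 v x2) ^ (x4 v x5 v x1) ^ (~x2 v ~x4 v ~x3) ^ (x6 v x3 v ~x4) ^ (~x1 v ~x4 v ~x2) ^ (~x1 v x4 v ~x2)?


A pure literal appears in only one polarity across all clauses.
No pure literals found.
Count = 0.

0


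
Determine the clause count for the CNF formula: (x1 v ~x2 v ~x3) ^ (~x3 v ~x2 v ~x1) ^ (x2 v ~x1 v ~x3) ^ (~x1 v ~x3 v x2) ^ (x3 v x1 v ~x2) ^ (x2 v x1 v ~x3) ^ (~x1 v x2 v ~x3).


Each group enclosed in parentheses joined by ^ is one clause.
Counting the conjuncts: 7 clauses.

7


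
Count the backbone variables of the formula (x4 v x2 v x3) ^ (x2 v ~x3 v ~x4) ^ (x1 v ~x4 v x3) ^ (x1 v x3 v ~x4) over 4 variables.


Find all satisfying assignments: 10 model(s).
Check which variables have the same value in every model.
No variable is fixed across all models.
Backbone size = 0.

0


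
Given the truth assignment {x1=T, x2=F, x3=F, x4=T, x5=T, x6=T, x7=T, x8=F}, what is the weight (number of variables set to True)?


The weight is the number of variables assigned True.
True variables: x1, x4, x5, x6, x7.
Weight = 5.

5


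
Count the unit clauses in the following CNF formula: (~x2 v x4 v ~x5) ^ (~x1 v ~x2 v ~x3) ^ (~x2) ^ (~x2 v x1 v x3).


A unit clause contains exactly one literal.
Unit clauses found: (~x2).
Count = 1.

1


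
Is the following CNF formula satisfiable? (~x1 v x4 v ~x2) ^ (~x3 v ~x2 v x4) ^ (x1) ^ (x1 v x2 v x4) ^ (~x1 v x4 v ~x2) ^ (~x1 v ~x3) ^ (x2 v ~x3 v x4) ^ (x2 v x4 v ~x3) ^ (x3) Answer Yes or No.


Check all 16 possible truth assignments.
Number of satisfying assignments found: 0.
The formula is unsatisfiable.

No


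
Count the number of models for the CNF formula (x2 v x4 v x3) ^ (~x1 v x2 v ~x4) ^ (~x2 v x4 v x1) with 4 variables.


Enumerate all 16 truth assignments over 4 variables.
Test each against every clause.
Satisfying assignments found: 10.

10


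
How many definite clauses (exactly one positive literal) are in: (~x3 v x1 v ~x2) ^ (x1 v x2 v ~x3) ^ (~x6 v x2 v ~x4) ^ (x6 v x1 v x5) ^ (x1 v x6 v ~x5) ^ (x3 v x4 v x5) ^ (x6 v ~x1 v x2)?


A definite clause has exactly one positive literal.
Clause 1: 1 positive -> definite
Clause 2: 2 positive -> not definite
Clause 3: 1 positive -> definite
Clause 4: 3 positive -> not definite
Clause 5: 2 positive -> not definite
Clause 6: 3 positive -> not definite
Clause 7: 2 positive -> not definite
Definite clause count = 2.

2


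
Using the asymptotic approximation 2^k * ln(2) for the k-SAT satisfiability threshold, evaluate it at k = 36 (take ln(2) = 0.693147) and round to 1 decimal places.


Using the asymptotic formula: threshold ~ 2^k * ln(2).
2^36 = 68719476736.
68719476736 * 0.693147 = 47632699141.1.

47632699141.1


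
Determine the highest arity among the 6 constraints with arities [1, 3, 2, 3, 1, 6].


The arities are: 1, 3, 2, 3, 1, 6.
Scan for the maximum value.
Maximum arity = 6.

6


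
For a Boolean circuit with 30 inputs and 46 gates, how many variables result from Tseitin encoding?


The Tseitin transformation introduces one auxiliary variable per gate.
Total variables = inputs + gates = 30 + 46 = 76.

76


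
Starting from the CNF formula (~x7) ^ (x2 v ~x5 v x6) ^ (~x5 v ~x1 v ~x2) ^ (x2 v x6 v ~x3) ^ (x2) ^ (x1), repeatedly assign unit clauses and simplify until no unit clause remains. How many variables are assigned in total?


Unit propagation repeatedly assigns the literal in any unit clause, then simplifies.
Assignments in order: x7 = F, x2 = T, x1 = T, x5 = F.
No further unit clauses remain.
Total variables assigned = 4.

4


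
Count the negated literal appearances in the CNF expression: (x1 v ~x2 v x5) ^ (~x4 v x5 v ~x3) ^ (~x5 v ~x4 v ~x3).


Scan each clause for negated literals.
Clause 1: 1 negative; Clause 2: 2 negative; Clause 3: 3 negative.
Total negative literal occurrences = 6.

6


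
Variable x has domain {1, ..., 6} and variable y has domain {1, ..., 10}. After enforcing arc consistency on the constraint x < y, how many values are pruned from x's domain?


For the constraint x < y, x needs a supporting value in y's domain.
x can be at most 9 (one less than y's maximum).
Valid x values from domain: 6 out of 6.
Pruned = 6 - 6 = 0.

0


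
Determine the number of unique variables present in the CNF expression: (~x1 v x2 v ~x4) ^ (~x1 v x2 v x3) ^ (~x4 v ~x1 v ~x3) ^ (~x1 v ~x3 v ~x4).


Identify each distinct variable in the formula.
Variables found: x1, x2, x3, x4.
Total distinct variables = 4.

4


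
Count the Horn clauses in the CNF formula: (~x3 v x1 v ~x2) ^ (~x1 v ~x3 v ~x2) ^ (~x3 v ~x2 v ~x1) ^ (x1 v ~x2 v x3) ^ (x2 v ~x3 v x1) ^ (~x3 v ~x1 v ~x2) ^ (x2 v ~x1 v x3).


A Horn clause has at most one positive literal.
Clause 1: 1 positive lit(s) -> Horn
Clause 2: 0 positive lit(s) -> Horn
Clause 3: 0 positive lit(s) -> Horn
Clause 4: 2 positive lit(s) -> not Horn
Clause 5: 2 positive lit(s) -> not Horn
Clause 6: 0 positive lit(s) -> Horn
Clause 7: 2 positive lit(s) -> not Horn
Total Horn clauses = 4.

4


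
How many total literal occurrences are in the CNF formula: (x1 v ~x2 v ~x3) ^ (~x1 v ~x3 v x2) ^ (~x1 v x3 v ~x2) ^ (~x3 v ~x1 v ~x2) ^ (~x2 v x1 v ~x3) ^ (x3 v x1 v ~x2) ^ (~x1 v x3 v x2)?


Clause lengths: 3, 3, 3, 3, 3, 3, 3.
Sum = 3 + 3 + 3 + 3 + 3 + 3 + 3 = 21.

21


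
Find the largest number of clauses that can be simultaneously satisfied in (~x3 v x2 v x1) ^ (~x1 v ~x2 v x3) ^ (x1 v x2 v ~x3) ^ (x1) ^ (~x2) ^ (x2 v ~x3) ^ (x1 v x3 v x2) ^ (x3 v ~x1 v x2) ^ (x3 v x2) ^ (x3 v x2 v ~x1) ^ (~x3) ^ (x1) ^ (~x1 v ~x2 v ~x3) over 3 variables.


Enumerate all 8 truth assignments.
For each, count how many of the 13 clauses are satisfied.
The formula is not fully satisfiable, so the maximum is below 13.
Maximum simultaneously satisfiable clauses = 11.

11


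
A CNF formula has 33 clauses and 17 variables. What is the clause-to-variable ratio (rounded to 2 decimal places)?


Clause-to-variable ratio = clauses / variables.
33 / 17 = 1.94.

1.94


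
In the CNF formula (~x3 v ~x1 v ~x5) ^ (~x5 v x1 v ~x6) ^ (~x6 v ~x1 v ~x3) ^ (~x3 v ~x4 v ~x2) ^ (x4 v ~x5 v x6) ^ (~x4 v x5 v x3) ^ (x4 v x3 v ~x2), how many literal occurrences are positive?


Scan each clause for unnegated literals.
Clause 1: 0 positive; Clause 2: 1 positive; Clause 3: 0 positive; Clause 4: 0 positive; Clause 5: 2 positive; Clause 6: 2 positive; Clause 7: 2 positive.
Total positive literal occurrences = 7.

7
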